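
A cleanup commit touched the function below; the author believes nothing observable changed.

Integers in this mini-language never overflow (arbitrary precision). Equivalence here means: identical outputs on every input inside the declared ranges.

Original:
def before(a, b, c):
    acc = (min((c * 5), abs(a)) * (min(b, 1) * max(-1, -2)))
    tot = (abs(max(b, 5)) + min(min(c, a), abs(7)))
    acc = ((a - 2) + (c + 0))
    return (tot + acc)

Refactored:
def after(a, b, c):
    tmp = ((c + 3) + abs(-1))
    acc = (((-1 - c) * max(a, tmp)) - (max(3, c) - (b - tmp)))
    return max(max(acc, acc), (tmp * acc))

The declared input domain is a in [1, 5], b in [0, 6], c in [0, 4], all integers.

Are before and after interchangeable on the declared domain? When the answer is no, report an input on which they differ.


Evaluate both at a=1, b=0, c=0.
before: acc becomes 0; next tot becomes 5; next acc becomes -1; next final value 4
after: tmp becomes 4; next acc becomes -11; next final value -11
4 vs -11 — the two versions disagree here.
verdict: not equivalent; witness: a=1, b=0, c=0


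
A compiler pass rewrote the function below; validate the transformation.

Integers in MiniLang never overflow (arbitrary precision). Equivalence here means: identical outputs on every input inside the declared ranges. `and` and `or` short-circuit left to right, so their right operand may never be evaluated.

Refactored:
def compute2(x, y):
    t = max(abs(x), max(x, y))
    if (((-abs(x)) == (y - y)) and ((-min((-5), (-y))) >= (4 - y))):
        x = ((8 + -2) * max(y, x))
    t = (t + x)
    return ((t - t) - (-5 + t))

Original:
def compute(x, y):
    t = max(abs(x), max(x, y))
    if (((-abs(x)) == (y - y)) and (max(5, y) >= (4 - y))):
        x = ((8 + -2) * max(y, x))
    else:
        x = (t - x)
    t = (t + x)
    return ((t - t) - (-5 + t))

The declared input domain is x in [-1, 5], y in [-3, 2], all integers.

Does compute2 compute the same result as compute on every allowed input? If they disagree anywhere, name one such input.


Input x=-1, y=-3: 2 from compute versus 5 from compute2.
verdict: not equivalent; witness: x=-1, y=-3


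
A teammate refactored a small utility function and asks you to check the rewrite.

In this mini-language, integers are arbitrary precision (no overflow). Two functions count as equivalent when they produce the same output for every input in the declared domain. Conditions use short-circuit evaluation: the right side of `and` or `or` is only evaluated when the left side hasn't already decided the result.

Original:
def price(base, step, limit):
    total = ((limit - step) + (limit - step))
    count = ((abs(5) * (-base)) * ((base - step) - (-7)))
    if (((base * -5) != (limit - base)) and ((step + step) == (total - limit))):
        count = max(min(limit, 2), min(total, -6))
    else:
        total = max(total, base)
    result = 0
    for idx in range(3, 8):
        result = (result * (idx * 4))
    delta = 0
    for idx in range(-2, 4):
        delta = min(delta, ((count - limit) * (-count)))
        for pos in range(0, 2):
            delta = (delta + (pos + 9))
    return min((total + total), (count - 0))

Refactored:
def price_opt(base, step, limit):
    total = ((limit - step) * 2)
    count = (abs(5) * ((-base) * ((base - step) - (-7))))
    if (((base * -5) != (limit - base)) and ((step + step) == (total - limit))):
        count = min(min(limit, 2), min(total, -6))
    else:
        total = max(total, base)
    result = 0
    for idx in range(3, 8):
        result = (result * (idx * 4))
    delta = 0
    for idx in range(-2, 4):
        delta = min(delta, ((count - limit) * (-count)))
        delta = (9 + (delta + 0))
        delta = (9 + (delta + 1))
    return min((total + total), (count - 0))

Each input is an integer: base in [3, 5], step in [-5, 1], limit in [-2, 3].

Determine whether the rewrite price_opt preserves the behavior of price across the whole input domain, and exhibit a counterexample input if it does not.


These are not equivalent — on base=3, step=0, limit=0 the outputs split (0 vs -6).
price: total = 0; count = -150; (((base * -5) != (limit - base)) and ((step + step) == (total - limit))) -> true; count = 0; result = 0; [idx=3]; result = 0; [idx=4]; result = 0; [idx=5]; result = 0; [idx=6]; result = 0; [idx=7]; result = 0; delta = 0; [idx=-2]; delta = 0; [pos=0]; delta = 9; [pos=1]; delta = 19; [idx=-1]; delta = 0; [pos=0]; delta = 9; [pos=1]; delta = 19; [idx=0]; delta = 0; [pos=0]; delta = 9; [pos=1]; delta = 19; [idx=1]; delta = 0; [pos=0]; delta = 9; [pos=1]; delta = 19; [idx=2]; delta = 0; [pos=0]; delta = 9; [pos=1]; delta = 19; [idx=3]; delta = 0; [pos=0]; delta = 9; [pos=1]; delta = 19; return 0
price_opt: total = 0; count = -150; (((base * -5) != (limit - base)) and ((step + step) == (total - limit))) -> true; count = -6; result = 0; [idx=3]; result = 0; [idx=4]; result = 0; [idx=5]; result = 0; [idx=6]; result = 0; [idx=7]; result = 0; delta = 0; [idx=-2]; delta = -36; delta = -27; delta = -17; [idx=-1]; delta = -36; delta = -27; delta = -17; [idx=0]; delta = -36; delta = -27; delta = -17; [idx=1]; delta = -36; delta = -27; delta = -17; [idx=2]; delta = -36; delta = -27; delta = -17; [idx=3]; delta = -36; delta = -27; delta = -17; return -6
verdict: not equivalent; witness: base=3, step=0, limit=0


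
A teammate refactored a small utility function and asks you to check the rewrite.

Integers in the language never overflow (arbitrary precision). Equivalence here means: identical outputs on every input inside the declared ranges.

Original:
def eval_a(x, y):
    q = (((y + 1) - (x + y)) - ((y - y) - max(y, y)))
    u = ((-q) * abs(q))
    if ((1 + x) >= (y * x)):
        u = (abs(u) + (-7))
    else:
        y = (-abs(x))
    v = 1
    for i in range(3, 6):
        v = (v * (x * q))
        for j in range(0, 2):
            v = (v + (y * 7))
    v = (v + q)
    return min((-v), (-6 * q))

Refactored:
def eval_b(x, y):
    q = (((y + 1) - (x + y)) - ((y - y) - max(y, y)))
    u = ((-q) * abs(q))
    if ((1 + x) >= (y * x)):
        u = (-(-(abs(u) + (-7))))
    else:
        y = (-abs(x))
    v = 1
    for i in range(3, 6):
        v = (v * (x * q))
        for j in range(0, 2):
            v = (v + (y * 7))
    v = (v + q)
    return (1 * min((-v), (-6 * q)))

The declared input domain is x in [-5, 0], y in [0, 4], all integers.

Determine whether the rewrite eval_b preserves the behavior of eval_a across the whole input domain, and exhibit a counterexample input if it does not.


Side by side, the visible changes include: arithmetic usage differs, plus constant usage differs.
One worked example (x=-5, y=4) — eval_a: q=10, then u=-100, then ((1 + x) >= (y * x)) is true, then u=93, then v=1, then (i=3), then v=-50, then (j=0), then v=-22, then (j=1), then v=6, then (i=4), then v=-300, then (j=0), then v=-272, then (j=1), then v=-244, then (i=5), then v=12200, then (j=0), then v=12228, then (j=1), then v=12256, then v=12266, then returns -12266; eval_b: q=10, then u=-100, then ((1 + x) >= (y * x)) is true, then u=93, then v=1, then (i=3), then v=-50, then (j=0), then v=-22, then (j=1), then v=6, then (i=4), then v=-300, then (j=0), then v=-272, then (j=1), then v=-244, then (i=5), then v=12200, then (j=0), then v=12228, then (j=1), then v=12256, then v=12266, then returns -12266; agreement on -12266.
Sweeping the whole domain (30 inputs) finds no disagreement.
verdict: equivalent


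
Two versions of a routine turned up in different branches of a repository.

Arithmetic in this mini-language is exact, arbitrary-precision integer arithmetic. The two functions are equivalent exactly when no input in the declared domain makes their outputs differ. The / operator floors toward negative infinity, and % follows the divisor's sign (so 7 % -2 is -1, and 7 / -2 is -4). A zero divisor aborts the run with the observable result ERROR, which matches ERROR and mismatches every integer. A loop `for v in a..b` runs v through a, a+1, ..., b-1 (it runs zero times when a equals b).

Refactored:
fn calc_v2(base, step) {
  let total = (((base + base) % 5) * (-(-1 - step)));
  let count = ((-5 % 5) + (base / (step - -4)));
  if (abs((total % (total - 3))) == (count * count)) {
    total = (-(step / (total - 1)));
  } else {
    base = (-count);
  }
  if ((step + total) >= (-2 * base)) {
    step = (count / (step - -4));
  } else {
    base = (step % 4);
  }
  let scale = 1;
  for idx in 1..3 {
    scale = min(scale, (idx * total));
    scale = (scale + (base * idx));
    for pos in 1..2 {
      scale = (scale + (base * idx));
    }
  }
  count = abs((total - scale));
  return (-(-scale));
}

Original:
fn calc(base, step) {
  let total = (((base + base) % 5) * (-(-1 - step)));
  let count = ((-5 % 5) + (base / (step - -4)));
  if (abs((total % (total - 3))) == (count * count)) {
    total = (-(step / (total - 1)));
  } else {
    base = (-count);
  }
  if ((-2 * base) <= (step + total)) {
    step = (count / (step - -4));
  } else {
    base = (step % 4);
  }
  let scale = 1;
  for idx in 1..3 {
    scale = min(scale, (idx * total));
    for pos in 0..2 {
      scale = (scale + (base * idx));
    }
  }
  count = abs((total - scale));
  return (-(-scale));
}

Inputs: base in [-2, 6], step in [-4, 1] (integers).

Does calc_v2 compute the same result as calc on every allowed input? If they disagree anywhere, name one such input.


The two are interchangeable: comparison usage differs; and statement counts differ; and loop structure differs; and arithmetic usage differs, and every declared input agrees.
Tracing base=6, step=-1: calc: total := 0 | count := 2 | (abs((total % (total - 3))) == (count * count)): false | base := -2 | ((-2 * base) <= (step + total)): false | base := 3 | scale := 1 | iter idx=1: | scale := 0 | iter pos=0: | scale := 3 | iter pos=1: | scale := 6 | iter idx=2: | scale := 0 | iter pos=0: | scale := 6 | iter pos=1: | scale := 12 | count := 12 | result 12 | calc_v2: total := 0 | count := 2 | (abs((total % (total - 3))) == (count * count)): false | base := -2 | ((step + total) >= (-2 * base)): false | base := 3 | scale := 1 | iter idx=1: | scale := 0 | scale := 3 | iter pos=1: | scale := 6 | iter idx=2: | scale := 0 | scale := 6 | iter pos=1: | scale := 12 | count := 12 | result 12 — matching result 12.
Every one of the 54 inputs gives matching results.
verdict: equivalent


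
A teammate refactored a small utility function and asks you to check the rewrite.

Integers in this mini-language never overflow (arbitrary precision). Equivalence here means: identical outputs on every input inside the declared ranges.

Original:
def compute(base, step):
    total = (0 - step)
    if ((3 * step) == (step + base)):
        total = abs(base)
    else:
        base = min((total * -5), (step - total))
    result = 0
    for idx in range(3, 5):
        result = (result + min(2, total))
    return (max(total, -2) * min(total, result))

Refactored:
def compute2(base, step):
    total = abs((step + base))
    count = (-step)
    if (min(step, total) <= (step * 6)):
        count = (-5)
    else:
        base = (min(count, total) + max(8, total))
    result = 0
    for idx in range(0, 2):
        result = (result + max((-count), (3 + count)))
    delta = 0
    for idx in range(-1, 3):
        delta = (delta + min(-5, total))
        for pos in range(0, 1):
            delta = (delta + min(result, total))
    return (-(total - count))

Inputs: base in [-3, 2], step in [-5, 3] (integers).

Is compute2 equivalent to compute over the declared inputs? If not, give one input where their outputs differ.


At base=-3, step=-5: compute gives 20, compute2 gives -3.
verdict: not equivalent; witness: base=-3, step=-5


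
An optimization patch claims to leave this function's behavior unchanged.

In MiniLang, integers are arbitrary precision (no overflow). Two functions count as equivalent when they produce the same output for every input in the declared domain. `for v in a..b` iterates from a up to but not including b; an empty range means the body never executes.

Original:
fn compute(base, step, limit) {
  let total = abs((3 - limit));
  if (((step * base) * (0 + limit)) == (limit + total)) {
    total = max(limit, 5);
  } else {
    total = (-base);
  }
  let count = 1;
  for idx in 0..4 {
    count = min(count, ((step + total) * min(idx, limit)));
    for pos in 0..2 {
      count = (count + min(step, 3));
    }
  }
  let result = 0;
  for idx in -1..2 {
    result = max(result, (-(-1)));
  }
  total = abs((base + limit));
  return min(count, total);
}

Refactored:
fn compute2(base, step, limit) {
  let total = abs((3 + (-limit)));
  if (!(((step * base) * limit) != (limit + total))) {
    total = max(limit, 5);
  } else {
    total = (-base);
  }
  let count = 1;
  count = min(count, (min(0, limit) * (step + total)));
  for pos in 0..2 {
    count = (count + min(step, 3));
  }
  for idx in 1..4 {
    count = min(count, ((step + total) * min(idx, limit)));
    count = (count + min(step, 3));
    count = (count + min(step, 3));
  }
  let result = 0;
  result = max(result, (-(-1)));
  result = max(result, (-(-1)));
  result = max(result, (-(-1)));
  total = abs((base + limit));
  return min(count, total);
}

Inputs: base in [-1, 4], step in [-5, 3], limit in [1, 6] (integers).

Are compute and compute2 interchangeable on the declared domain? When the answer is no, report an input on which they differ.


The two are interchangeable: constant usage differs; boolean connective usage differs; comparison usage differs; min/max/abs usage differs; loop structure differs; arithmetic usage differs; statement counts differ, and every declared input agrees.
Spot check at base=1, step=1, limit=6 — compute: total becomes 3; next (((step * base) * (0 + limit)) == (limit + total)) evaluates to false; next total becomes -1; next count becomes 1; next at idx=0:; next count becomes 0; next at pos=0:; next count becomes 1; next at pos=1:; next count becomes 2; next at idx=1:; next count becomes 0; next at pos=0:; next count becomes 1; next at pos=1:; next count becomes 2; next at idx=2:; next count becomes 0; next at pos=0:; next count becomes 1; next at pos=1:; next count becomes 2; next at idx=3:; next count becomes 0; next at pos=0:; next count becomes 1; next at pos=1:; next count becomes 2; next result becomes 0; next at idx=-1:; next result becomes 1; next at idx=0:; next result becomes 1; next at idx=1:; next result becomes 1; next total becomes 7; next final value 2. compute2: total becomes 3; next (!(((step * base) * limit) != (limit + total))) evaluates to false; next total becomes -1; next count becomes 1; next count becomes 0; next at pos=0:; next count becomes 1; next at pos=1:; next count becomes 2; next at idx=1:; next count becomes 0; next count becomes 1; next count becomes 2; next at idx=2:; next count becomes 0; next count becomes 1; next count becomes 2; next at idx=3:; next count becomes 0; next count becomes 1; next count becomes 2; next result becomes 0; next result becomes 1; next result becomes 1; next result becomes 1; next total becomes 7; next final value 2. Both give 2.
Checked all 324 inputs in the declared domain: the outputs agree on every one.
verdict: equivalent


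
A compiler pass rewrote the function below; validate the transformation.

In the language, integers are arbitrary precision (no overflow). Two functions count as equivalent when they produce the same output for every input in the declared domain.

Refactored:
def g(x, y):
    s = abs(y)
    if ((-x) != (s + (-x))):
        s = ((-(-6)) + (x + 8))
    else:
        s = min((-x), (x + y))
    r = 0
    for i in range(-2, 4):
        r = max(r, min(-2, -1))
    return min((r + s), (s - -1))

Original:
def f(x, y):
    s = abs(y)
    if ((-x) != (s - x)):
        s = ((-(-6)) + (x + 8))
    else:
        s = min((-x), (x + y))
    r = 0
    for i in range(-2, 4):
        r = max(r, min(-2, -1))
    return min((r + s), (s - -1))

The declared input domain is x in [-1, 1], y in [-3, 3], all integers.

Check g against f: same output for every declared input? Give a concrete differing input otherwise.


The two versions differ — the changes include arithmetic usage differs.
Tracing x=0, y=1: f: s becomes 1; next ((-x) != (s - x)) evaluates to true; next s becomes 14; next r becomes 0; next at i=-2:; next r becomes 0; next at i=-1:; next r becomes 0; next at i=0:; next r becomes 0; next at i=1:; next r becomes 0; next at i=2:; next r becomes 0; next at i=3:; next r becomes 0; next final value 14 | g: s becomes 1; next ((-x) != (s + (-x))) evaluates to true; next s becomes 14; next r becomes 0; next at i=-2:; next r becomes 0; next at i=-1:; next r becomes 0; next at i=0:; next r becomes 0; next at i=1:; next r becomes 0; next at i=2:; next r becomes 0; next at i=3:; next r becomes 0; next final value 14 — matching result 14.
Every one of the 21 inputs gives matching results.
verdict: equivalent


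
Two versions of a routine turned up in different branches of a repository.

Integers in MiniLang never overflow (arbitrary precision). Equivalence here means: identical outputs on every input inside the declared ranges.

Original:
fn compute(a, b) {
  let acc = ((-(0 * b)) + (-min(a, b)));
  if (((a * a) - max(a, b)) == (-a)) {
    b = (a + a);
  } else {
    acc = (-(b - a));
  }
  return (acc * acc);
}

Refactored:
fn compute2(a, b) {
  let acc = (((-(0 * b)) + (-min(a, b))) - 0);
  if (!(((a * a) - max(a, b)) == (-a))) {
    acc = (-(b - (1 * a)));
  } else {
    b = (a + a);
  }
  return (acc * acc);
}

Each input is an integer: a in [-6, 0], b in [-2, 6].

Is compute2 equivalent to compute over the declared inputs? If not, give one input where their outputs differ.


Reading the diff, among the changes: boolean connective usage differs; and arithmetic usage differs; and constant usage differs.
Tracing a=-1, b=5: compute: acc becomes 1; next (((a * a) - max(a, b)) == (-a)) evaluates to false; next acc becomes -6; next final value 36 | compute2: acc becomes 1; next (!(((a * a) - max(a, b)) == (-a))) evaluates to true; next acc becomes -6; next final value 36 — matching result 36.
An exhaustive pass over the 63 declared inputs shows identical outputs.
verdict: equivalent


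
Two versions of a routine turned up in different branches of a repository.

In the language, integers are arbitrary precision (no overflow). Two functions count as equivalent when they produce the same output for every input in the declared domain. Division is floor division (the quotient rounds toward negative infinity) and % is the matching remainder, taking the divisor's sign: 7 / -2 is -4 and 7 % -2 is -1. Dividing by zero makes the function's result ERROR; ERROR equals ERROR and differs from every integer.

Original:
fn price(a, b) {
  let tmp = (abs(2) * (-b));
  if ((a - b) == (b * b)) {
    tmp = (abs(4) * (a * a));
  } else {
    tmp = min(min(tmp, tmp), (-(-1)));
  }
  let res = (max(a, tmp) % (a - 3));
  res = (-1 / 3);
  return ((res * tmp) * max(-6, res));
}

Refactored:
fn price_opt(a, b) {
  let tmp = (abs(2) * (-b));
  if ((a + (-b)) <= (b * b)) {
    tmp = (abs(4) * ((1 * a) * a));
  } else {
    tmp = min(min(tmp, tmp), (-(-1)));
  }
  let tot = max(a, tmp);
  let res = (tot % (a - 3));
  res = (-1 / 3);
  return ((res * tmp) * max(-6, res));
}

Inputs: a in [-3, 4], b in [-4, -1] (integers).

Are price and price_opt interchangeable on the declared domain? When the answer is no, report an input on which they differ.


These are not equivalent — on a=-3, b=-4 the outputs split (1 vs 36).
price: tmp becomes 8; next ((a - b) == (b * b)) evaluates to false; next tmp becomes 1; next res becomes -5; next res becomes -1; next final value 1
price_opt: tmp becomes 8; next ((a + (-b)) <= (b * b)) evaluates to true; next tmp becomes 36; next tot becomes 36; next res becomes 0; next res becomes -1; next final value 36
verdict: not equivalent; witness: a=-3, b=-4


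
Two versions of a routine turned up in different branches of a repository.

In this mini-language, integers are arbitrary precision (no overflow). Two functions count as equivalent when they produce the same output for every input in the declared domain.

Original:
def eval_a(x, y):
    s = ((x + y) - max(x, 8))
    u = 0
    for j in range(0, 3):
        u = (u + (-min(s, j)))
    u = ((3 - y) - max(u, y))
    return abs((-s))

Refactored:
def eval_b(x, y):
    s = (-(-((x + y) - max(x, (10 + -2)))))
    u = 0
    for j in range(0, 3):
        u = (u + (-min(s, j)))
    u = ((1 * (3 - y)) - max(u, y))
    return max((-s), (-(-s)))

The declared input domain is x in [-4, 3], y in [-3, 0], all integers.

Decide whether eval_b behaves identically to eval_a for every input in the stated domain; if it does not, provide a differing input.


Equivalent — the differences include constant usage differs; also arithmetic usage differs; also min/max/abs usage differs, yet no declared input distinguishes the two.
As a probe, take x=1, y=0: eval_a runs s = -7; u = 0; [j=0]; u = 7; [j=1]; u = 14; [j=2]; u = 21; u = -18; return 7; eval_b runs s = -7; u = 0; [j=0]; u = 7; [j=1]; u = 14; [j=2]; u = 21; u = -18; return 7; both end at 7.
Across all 32 domain points the two functions coincide.
verdict: equivalent


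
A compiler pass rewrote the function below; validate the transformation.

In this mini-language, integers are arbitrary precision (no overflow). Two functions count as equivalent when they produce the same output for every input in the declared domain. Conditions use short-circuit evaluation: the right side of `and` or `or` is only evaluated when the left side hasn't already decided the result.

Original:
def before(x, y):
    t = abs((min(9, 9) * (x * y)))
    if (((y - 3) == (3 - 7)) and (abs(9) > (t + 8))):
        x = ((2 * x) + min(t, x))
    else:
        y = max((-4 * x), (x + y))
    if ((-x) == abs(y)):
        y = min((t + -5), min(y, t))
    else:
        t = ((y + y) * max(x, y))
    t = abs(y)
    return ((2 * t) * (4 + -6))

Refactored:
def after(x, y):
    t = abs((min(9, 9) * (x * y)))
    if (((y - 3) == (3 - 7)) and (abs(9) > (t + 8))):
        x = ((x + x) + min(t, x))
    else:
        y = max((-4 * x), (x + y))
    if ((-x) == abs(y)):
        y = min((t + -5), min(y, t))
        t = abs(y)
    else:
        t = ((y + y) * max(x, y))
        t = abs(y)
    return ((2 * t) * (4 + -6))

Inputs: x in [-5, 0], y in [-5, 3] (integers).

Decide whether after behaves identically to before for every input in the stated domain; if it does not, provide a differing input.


The two are interchangeable: statement counts differ; and arithmetic usage differs; and constant usage differs; and min/max/abs usage differs, and every declared input agrees.
One worked example (x=0, y=1) — before: t becomes 0; next (((y - 3) == (3 - 7)) and (abs(9) > (t + 8))) evaluates to false; next y becomes 1; next ((-x) == abs(y)) evaluates to false; next t becomes 2; next t becomes 1; next final value -4; after: t becomes 0; next (((y - 3) == (3 - 7)) and (abs(9) > (t + 8))) evaluates to false; next y becomes 1; next ((-x) == abs(y)) evaluates to false; next t becomes 2; next t becomes 1; next final value -4; agreement on -4.
Sweeping the whole domain (54 inputs) finds no disagreement.
verdict: equivalent


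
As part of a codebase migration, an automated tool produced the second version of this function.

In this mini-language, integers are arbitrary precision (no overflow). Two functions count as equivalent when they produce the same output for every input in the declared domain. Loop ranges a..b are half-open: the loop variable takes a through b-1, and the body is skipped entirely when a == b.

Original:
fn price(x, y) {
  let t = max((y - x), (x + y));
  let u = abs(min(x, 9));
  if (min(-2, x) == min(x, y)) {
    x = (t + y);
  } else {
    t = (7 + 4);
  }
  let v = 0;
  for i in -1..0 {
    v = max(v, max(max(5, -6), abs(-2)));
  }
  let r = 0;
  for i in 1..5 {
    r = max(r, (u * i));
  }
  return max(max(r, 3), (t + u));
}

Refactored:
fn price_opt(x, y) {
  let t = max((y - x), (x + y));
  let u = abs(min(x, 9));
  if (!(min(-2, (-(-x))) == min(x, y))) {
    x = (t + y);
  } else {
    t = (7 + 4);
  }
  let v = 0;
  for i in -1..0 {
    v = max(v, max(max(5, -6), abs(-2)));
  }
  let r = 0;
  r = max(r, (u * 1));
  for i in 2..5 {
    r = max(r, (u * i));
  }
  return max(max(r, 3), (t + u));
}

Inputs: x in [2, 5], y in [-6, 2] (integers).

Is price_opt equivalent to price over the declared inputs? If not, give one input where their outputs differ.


Take x=2, y=-6.
price: t := -4 | u := 2 | (min(-2, x) == min(x, y)): false | t := 11 | v := 0 | iter i=-1: | v := 5 | r := 0 | iter i=1: | r := 2 | iter i=2: | r := 4 | iter i=3: | r := 6 | iter i=4: | r := 8 | result 13
price_opt: t := -4 | u := 2 | (!(min(-2, (-(-x))) == min(x, y))): true | x := -10 | v := 0 | iter i=-1: | v := 5 | r := 0 | r := 2 | iter i=2: | r := 4 | iter i=3: | r := 6 | iter i=4: | r := 8 | result 8
13 against 8: the behavior changed.
verdict: not equivalent; witness: x=2, y=-6


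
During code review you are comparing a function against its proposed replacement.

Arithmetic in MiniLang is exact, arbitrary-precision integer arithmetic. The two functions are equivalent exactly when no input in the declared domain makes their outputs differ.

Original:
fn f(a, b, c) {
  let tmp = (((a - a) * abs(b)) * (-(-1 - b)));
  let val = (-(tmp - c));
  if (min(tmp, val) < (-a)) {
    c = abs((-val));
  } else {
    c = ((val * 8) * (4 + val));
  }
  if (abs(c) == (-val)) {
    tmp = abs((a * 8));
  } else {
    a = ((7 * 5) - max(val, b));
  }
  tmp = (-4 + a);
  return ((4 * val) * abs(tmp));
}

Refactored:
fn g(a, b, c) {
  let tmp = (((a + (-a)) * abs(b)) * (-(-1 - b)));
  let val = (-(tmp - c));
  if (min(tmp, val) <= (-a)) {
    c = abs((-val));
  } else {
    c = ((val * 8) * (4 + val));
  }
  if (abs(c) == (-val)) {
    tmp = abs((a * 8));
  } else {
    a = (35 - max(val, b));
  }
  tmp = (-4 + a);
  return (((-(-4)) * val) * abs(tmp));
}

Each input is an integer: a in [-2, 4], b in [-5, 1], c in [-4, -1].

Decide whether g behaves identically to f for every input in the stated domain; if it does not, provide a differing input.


The rewrite breaks on a=1, b=-5, c=-1, where the results are -128 and -12.
f: tmp = 0; val = -1; (min(tmp, val) < (-a)) -> false; c = -24; (abs(c) == (-val)) -> false; a = 36; tmp = 32; return -128
g: tmp = 0; val = -1; (min(tmp, val) <= (-a)) -> true; c = 1; (abs(c) == (-val)) -> true; tmp = 8; tmp = -3; return -12
verdict: not equivalent; witness: a=1, b=-5, c=-1


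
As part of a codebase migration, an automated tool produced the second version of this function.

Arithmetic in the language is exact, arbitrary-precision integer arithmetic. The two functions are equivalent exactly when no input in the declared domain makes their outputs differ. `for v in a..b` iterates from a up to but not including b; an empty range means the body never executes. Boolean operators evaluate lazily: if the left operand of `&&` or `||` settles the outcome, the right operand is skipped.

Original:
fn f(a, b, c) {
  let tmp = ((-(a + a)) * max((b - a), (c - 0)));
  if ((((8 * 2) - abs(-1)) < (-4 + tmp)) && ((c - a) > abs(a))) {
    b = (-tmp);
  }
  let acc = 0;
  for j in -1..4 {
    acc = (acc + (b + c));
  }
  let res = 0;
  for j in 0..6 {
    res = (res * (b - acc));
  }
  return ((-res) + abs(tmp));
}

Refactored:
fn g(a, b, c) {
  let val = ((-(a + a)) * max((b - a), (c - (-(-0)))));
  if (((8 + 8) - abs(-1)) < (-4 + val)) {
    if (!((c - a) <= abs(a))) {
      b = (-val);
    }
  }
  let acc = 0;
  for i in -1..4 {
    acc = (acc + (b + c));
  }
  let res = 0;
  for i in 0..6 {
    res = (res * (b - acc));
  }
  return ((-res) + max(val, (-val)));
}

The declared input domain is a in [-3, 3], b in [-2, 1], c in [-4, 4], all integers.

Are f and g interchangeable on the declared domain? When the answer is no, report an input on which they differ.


Differences: arithmetic usage differs; also local variable names differ; also comparison usage differs; also min/max/abs usage differs; also boolean connective usage differs; also statement counts differ; also constant usage differs; also branching structure differs — yet all 252 inputs agree.
verdict: equivalent


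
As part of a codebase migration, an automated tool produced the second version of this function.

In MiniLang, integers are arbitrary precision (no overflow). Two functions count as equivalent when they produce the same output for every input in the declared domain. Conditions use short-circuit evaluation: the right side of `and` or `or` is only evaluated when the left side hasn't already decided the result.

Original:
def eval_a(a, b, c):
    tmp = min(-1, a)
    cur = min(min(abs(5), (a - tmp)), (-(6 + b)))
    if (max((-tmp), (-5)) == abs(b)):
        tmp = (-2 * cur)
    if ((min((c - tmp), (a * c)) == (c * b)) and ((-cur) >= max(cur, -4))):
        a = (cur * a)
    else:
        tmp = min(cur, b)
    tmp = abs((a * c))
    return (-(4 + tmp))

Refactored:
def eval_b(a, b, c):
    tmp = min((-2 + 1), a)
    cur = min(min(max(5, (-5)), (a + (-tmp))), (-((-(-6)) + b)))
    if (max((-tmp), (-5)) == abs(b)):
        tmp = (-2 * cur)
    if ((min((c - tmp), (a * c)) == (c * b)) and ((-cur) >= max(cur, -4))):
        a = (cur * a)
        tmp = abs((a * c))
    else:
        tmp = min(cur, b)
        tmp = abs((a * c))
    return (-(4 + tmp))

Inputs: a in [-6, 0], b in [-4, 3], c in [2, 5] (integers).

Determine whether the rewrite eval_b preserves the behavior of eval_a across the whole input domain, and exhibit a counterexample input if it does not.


Reading the diff, among the changes: statement counts differ; and constant usage differs; and min/max/abs usage differs; and arithmetic usage differs.
One worked example (a=-6, b=-1, c=3) — eval_a: tmp becomes -6; next cur becomes -5; next (max((-tmp), (-5)) == abs(b)) evaluates to false; next ((min((c - tmp), (a * c)) == (c * b)) and ((-cur) >= max(cur, -4))) evaluates to false; next tmp becomes -5; next tmp becomes 18; next final value -22; eval_b: tmp becomes -6; next cur becomes -5; next (max((-tmp), (-5)) == abs(b)) evaluates to false; next ((min((c - tmp), (a * c)) == (c * b)) and ((-cur) >= max(cur, -4))) evaluates to false; next tmp becomes -5; next tmp becomes 18; next final value -22; agreement on -22.
Every one of the 224 inputs gives matching results.
verdict: equivalent


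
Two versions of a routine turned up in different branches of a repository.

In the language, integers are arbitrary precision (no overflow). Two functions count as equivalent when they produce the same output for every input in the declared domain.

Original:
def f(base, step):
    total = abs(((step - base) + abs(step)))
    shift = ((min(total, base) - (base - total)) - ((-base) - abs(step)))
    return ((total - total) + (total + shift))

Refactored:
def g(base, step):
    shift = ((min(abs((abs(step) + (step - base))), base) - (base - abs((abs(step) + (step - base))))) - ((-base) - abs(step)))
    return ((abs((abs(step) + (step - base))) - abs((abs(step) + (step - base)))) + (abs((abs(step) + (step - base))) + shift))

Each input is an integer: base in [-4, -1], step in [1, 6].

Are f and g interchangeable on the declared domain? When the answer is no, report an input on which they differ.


Behavior is preserved: although local variable names differ; min/max/abs usage differs; statement counts differ; arithmetic usage differs, the outputs never diverge.
Tracing base=-1, step=1: f: total becomes 3; next shift becomes 3; next final value 6 | g: shift becomes 3; next final value 6 — matching result 6.
Checked all 24 inputs in the declared domain: the outputs agree on every one.
verdict: equivalent


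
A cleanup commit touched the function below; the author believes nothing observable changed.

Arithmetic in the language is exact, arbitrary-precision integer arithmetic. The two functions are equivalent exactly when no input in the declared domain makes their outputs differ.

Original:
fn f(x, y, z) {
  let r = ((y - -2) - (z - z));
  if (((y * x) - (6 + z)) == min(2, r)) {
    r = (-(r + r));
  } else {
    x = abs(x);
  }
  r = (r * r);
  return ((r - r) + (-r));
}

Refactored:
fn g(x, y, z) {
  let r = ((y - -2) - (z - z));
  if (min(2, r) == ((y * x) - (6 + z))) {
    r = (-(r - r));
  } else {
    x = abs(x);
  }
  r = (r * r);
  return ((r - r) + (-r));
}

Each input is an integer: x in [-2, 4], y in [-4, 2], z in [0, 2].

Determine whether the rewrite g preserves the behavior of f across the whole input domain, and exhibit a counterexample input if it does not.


At x=-2, y=-3, z=1: f gives -4, g gives 0.
verdict: not equivalent; witness: x=-2, y=-3, z=1


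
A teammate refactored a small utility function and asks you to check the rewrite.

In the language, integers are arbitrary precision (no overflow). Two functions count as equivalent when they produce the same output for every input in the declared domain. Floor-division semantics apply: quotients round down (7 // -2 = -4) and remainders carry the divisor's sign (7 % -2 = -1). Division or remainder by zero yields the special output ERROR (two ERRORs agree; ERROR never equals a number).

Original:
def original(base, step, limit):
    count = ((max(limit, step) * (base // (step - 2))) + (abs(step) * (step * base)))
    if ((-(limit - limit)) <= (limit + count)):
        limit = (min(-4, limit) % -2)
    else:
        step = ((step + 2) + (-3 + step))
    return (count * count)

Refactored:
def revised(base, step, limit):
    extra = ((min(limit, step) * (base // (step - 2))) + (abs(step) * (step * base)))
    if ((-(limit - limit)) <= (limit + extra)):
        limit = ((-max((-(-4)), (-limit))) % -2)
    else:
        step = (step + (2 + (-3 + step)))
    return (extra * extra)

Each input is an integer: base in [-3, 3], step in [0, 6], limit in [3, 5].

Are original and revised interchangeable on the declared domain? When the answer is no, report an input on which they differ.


Not equivalent: base=-3, step=0, limit=3 separates them (9 vs 0).
original: count = 3; ((-(limit - limit)) <= (limit + count)) -> true; limit = 0; return 9
revised: extra = 0; ((-(limit - limit)) <= (limit + extra)) -> true; limit = 0; return 0
verdict: not equivalent; witness: base=-3, step=0, limit=3


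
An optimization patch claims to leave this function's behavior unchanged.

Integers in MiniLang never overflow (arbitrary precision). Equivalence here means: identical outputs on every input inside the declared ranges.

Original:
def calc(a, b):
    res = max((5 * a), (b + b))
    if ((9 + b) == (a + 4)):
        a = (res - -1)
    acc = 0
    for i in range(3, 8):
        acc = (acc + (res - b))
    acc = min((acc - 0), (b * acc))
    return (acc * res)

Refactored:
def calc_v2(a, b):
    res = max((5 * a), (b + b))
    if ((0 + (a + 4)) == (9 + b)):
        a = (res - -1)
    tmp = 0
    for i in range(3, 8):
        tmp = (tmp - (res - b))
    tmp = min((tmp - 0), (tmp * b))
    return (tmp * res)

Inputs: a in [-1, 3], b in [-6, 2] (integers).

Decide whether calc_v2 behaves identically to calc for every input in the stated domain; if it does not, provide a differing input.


a=-1, b=-6 yields 150 from calc but 25 from calc_v2.
verdict: not equivalent; witness: a=-1, b=-6


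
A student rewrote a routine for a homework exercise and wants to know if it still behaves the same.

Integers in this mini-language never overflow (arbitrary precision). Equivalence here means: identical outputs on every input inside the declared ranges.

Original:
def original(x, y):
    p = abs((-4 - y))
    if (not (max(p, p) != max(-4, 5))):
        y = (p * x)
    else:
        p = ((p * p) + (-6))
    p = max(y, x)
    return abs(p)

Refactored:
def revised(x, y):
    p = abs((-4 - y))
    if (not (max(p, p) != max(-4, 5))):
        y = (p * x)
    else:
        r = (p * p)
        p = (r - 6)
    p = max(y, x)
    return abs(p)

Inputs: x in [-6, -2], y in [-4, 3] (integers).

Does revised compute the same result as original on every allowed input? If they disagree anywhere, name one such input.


Equivalent — the differences include arithmetic usage differs, and statement counts differ, and local variable names differ, yet no declared input distinguishes the two.
As a probe, take x=-3, y=0: original runs p = 4; (not (max(p, p) != max(-4, 5))) -> false; p = 10; p = 0; return 0; revised runs p = 4; (not (max(p, p) != max(-4, 5))) -> false; r = 16; p = 10; p = 0; return 0; both end at 0.
Sweeping the whole domain (40 inputs) finds no disagreement.
verdict: equivalent


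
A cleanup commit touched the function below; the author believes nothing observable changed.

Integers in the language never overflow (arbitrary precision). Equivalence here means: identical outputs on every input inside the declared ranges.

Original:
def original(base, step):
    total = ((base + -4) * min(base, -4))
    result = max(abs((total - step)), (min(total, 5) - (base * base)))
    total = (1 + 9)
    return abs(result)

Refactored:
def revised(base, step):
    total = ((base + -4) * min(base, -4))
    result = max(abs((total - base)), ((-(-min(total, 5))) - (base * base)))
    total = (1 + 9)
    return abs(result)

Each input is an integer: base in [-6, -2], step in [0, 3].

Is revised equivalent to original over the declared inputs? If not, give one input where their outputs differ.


Consider the input base=-6, step=0.
original: total becomes 60; next result becomes 60; next total becomes 10; next final value 60
revised: total becomes 60; next result becomes 66; next total becomes 10; next final value 66
60 and 66 differ, so these are not the same function on this domain.
verdict: not equivalent; witness: base=-6, step=0


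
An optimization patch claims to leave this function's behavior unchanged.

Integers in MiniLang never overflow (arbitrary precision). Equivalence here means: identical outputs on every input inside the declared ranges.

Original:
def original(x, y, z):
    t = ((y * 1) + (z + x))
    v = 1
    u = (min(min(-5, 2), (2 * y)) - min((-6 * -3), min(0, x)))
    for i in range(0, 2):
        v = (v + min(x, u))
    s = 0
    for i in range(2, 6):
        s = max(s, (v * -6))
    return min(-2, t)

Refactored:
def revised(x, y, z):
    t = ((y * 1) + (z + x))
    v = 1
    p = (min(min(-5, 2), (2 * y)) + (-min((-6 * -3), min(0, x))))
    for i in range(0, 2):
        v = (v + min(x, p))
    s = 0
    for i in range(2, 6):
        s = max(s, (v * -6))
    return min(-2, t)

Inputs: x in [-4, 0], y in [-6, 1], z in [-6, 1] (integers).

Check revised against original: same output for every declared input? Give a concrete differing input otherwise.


Equivalent — the differences include arithmetic usage differs, and local variable names differ, yet no declared input distinguishes the two.
Tracing x=-1, y=-5, z=-4: original: t = -10; v = 1; u = -9; [i=0]; v = -8; [i=1]; v = -17; s = 0; [i=2]; s = 102; [i=3]; s = 102; [i=4]; s = 102; [i=5]; s = 102; return -10 | revised: t = -10; v = 1; p = -9; [i=0]; v = -8; [i=1]; v = -17; s = 0; [i=2]; s = 102; [i=3]; s = 102; [i=4]; s = 102; [i=5]; s = 102; return -10 — matching result -10.
An exhaustive pass over the 320 declared inputs shows identical outputs.
verdict: equivalent


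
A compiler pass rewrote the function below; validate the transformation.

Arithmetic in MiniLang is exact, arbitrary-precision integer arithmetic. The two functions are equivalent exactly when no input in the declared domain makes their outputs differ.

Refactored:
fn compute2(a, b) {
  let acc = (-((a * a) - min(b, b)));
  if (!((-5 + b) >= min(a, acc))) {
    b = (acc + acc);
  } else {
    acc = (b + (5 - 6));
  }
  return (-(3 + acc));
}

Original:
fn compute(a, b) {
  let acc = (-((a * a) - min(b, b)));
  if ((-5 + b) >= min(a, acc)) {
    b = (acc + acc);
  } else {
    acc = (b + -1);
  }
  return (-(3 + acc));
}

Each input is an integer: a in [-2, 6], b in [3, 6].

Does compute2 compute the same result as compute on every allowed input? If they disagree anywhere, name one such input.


These are not equivalent — on a=-2, b=3 the outputs split (-2 vs -5).
compute: acc=-1, then ((-5 + b) >= min(a, acc)) is true, then b=-2, then returns -2
compute2: acc=-1, then (!((-5 + b) >= min(a, acc))) is false, then acc=2, then returns -5
verdict: not equivalent; witness: a=-2, b=3


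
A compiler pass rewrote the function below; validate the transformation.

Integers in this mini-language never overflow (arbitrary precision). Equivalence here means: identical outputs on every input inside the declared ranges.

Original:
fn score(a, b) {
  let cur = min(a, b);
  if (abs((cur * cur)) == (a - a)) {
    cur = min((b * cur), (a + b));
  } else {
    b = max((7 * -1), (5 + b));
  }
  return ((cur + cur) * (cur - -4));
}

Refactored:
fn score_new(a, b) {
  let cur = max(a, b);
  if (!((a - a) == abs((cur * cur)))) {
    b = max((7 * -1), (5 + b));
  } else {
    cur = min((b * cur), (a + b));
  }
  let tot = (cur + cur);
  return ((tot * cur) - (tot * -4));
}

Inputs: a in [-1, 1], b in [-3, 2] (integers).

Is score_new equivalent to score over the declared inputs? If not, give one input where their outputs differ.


These are not equivalent — on a=-1, b=-2 the outputs split (-8 vs -6).
score: cur := -2 | (abs((cur * cur)) == (a - a)): false | b := 3 | result -8
score_new: cur := -1 | (!((a - a) == abs((cur * cur)))): true | b := 3 | tot := -2 | result -6
verdict: not equivalent; witness: a=-1, b=-2
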